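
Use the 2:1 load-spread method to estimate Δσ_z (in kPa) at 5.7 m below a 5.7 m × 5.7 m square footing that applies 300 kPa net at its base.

Δσ_z ≈ 75 kPa

By the 2:1 method the load spreads at 1 horizontal : 2 vertical, so at depth z the loaded area has grown by z in each plan dimension:
Δσ = qBL/((B+z)(L+z)) = 300×5.7×5.7/((5.7+5.7)(5.7+5.7)) = 75 kPa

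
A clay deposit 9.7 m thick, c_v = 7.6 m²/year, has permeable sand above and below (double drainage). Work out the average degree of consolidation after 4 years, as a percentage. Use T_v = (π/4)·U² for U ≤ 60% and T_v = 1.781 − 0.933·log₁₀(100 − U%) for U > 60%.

U ≈ 96.7 %

Drainage path length: H_d = H/2 = 4.85 m (double drainage).
T_v = c_v·t/H_d² = 7.6×4/4.85² = 1.2924.
T_v = 1.2924 corresponds to the U > 60% branch:
U = 1 − 10^((1.781 − T_v)/0.933)/100 = 0.9666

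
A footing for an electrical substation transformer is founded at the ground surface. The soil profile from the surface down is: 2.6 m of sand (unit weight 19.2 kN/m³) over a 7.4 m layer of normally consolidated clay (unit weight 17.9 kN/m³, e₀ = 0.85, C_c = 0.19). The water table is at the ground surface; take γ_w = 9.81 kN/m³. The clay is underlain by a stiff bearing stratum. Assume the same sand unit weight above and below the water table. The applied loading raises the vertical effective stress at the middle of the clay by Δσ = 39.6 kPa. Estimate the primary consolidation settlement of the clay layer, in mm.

S_c ≈ 181 mm

Mid-depth of clay below the ground surface: z = 2.6 + 7.4/2 = 6.3 m.
Total vertical stress at mid-clay: σ_v = 19.2×2.6 + 17.9×3.7 = 116.15 kPa.
Pore pressure: u = 9.81×(6.3 − 0) = 61.803 kPa.
Initial effective stress: σ'_0 = σ_v − u = 116.15 − 61.803 = 54.347 kPa.
Final effective stress: σ'_f = σ'_0 + Δσ = 54.347 + 39.6 = 93.947 kPa.
Normally consolidated clay, so the full stress increment lies on the virgin compression line:
S_c = C_c·H/(1+e₀)·log₁₀(σ'_f/σ'_0) = 0.19×7.4/(1+0.85)×log₁₀(93.947/54.347)
    = 0.76 × 0.23771 = 0.1807 m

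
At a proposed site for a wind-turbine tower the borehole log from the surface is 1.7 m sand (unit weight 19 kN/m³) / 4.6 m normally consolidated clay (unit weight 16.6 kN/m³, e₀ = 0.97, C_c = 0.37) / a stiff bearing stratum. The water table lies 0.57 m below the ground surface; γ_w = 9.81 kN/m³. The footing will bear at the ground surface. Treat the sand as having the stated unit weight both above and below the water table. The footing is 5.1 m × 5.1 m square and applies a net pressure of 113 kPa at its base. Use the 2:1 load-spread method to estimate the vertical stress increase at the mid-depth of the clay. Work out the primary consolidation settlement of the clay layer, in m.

Mid-depth of clay below the ground surface: z = 1.7 + 4.6/2 = 4 m.
Total vertical stress at mid-clay: σ_v = 19×1.7 + 16.6×2.3 = 70.48 kPa.
Pore pressure: u = 9.81×(4 − 0.57) = 33.648 kPa.
Initial effective stress: σ'_0 = σ_v − u = 70.48 − 33.648 = 36.832 kPa.
Stress increase at mid-clay by the 2:1 spreading method:
Δσ = qBL/((B+z)(L+z)) = 113×5.1×5.1/((5.1+4)(5.1+4)) = 35.492 kPa
Final effective stress: σ'_f = σ'_0 + Δσ = 36.832 + 35.492 = 72.324 kPa.
Normally consolidated clay, so the full stress increment lies on the virgin compression line:
S_c = C_c·H/(1+e₀)·log₁₀(σ'_f/σ'_0) = 0.37×4.6/(1+0.97)×log₁₀(72.324/36.832)
    = 0.86396 × 0.29306 = 0.2532 m

S_c ≈ 0.253 m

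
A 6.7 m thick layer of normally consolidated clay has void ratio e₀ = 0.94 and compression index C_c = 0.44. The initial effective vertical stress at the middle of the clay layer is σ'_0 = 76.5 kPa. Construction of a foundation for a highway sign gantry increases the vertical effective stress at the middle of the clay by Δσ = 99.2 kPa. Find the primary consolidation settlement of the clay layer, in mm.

S_c ≈ 549 mm

Final effective stress: σ'_f = σ'_0 + Δσ = 76.5 + 99.2 = 175.7 kPa.
Normally consolidated clay, so the full stress increment lies on the virgin compression line:
S_c = C_c·H/(1+e₀)·log₁₀(σ'_f/σ'_0) = 0.44×6.7/(1+0.94)×log₁₀(175.7/76.5)
    = 1.5196 × 0.36111 = 0.5487 m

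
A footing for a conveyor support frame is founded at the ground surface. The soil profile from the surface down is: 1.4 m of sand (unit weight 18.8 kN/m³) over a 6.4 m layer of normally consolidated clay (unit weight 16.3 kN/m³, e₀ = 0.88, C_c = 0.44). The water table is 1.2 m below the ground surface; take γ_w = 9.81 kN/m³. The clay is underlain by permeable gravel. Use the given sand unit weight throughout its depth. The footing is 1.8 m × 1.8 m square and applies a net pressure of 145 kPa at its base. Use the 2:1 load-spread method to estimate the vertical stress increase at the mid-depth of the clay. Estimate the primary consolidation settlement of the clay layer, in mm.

Mid-depth of clay below the ground surface: z = 1.4 + 6.4/2 = 4.6 m.
Total vertical stress at mid-clay: σ_v = 18.8×1.4 + 16.3×3.2 = 78.48 kPa.
Pore pressure: u = 9.81×(4.6 − 1.2) = 33.354 kPa.
Initial effective stress: σ'_0 = σ_v − u = 78.48 − 33.354 = 45.126 kPa.
Stress increase at mid-clay by the 2:1 spreading method:
Δσ = qBL/((B+z)(L+z)) = 145×1.8×1.8/((1.8+4.6)(1.8+4.6)) = 11.47 kPa
Final effective stress: σ'_f = σ'_0 + Δσ = 45.126 + 11.47 = 56.596 kPa.
Normally consolidated clay, so the full stress increment lies on the virgin compression line:
S_c = C_c·H/(1+e₀)·log₁₀(σ'_f/σ'_0) = 0.44×6.4/(1+0.88)×log₁₀(56.596/45.126)
    = 1.4979 × 0.098359 = 0.1473 m

S_c ≈ 147 mm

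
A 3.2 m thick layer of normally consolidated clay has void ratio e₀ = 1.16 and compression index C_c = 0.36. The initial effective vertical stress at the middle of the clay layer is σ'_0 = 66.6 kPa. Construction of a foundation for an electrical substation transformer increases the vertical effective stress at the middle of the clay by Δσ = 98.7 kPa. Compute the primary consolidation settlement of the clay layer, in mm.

Final effective stress: σ'_f = σ'_0 + Δσ = 66.6 + 98.7 = 165.3 kPa.
Normally consolidated clay, so the full stress increment lies on the virgin compression line:
S_c = C_c·H/(1+e₀)·log₁₀(σ'_f/σ'_0) = 0.36×3.2/(1+1.16)×log₁₀(165.3/66.6)
    = 0.53333 × 0.3948 = 0.2106 m

S_c ≈ 211 mm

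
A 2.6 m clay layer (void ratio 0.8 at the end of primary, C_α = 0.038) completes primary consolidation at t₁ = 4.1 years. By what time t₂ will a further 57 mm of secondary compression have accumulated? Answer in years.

t₂ ≈ 44.8 years

S_s = C_α·H/(1+e_p)·log₁₀(t₂/t₁) ⇒ log₁₀(t₂/t₁) = S_s·(1+e_p)/(C_α·H).
log₁₀(t₂/t₁) = 0.057 × (1+0.8) / (0.038×2.6) = 1.038
t₂ = t₁ × 10^1.038 = 4.1 × 10.93 = 44.8 years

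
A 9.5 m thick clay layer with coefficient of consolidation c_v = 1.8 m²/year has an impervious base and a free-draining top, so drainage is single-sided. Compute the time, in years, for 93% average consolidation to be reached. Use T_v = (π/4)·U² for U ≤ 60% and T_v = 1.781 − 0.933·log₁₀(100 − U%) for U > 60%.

t ≈ 49.8 years

Drainage path length: H_d = H = 9.5 m (single drainage).
U > 60%: T_v = 1.781 − 0.933·log₁₀(100 − 93) = 0.99252.
t = T_v·H_d²/c_v = 0.99252×9.5²/1.8 = 49.76 years.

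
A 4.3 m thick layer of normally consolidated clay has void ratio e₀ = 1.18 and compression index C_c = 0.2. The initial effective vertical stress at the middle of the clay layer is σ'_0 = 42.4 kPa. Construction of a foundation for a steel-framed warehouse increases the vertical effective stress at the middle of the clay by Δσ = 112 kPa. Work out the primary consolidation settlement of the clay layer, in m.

S_c ≈ 0.221 m

Final effective stress: σ'_f = σ'_0 + Δσ = 42.4 + 112 = 154.4 kPa.
Normally consolidated clay, so the full stress increment lies on the virgin compression line:
S_c = C_c·H/(1+e₀)·log₁₀(σ'_f/σ'_0) = 0.2×4.3/(1+1.18)×log₁₀(154.4/42.4)
    = 0.3945 × 0.56128 = 0.2214 m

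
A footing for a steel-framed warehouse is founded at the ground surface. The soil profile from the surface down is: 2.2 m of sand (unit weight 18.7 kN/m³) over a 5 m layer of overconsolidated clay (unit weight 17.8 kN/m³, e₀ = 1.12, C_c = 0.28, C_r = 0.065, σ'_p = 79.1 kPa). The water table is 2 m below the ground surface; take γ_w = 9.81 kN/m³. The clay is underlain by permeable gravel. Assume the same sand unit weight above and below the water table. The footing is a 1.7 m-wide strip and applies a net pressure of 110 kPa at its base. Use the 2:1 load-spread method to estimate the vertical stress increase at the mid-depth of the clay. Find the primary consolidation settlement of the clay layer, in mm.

Mid-depth of clay below the ground surface: z = 2.2 + 5/2 = 4.7 m.
Total vertical stress at mid-clay: σ_v = 18.7×2.2 + 17.8×2.5 = 85.64 kPa.
Pore pressure: u = 9.81×(4.7 − 2) = 26.487 kPa.
Initial effective stress: σ'_0 = σ_v − u = 85.64 − 26.487 = 59.153 kPa.
Stress increase at mid-clay by the 2:1 spreading method:
Δσ = qB/(B+z) = 110×1.7/(1.7+4.7) = 29.219 kPa
Final effective stress: σ'_f = 59.153 + 29.219 = 88.372 kPa.
σ'_f = 88.372 > σ'_p = 79.1 kPa, so the stress path crosses the preconsolidation pressure — recompression up to σ'_p, then virgin compression beyond:
S_c = H/(1+e₀)·[C_r·log₁₀(σ'_p/σ'_0) + C_c·log₁₀(σ'_f/σ'_p)]
    = 5/2.12 × [0.065×log₁₀(79.1/59.153) + 0.28×log₁₀(88.372/79.1)]
    = 2.3585 × [0.008203 + 0.013479] = 0.05114 m

S_c ≈ 51.1 mm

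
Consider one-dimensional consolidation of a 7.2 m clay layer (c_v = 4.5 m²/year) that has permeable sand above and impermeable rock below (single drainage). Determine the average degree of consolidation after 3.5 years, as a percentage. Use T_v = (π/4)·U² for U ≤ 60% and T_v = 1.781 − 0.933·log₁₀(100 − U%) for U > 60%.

Drainage path length: H_d = H = 7.2 m (single drainage).
T_v = c_v·t/H_d² = 4.5×3.5/7.2² = 0.30382.
T_v = 0.30382 corresponds to the U > 60% branch:
U = 1 − 10^((1.781 − T_v)/0.933)/100 = 0.6169

U ≈ 61.7 %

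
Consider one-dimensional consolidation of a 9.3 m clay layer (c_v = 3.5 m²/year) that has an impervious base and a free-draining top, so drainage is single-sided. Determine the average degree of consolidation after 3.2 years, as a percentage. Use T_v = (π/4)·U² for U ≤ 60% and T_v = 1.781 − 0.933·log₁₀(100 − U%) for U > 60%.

U ≈ 40.6 %

Drainage path length: H_d = H = 9.3 m (single drainage).
T_v = c_v·t/H_d² = 3.5×3.2/9.3² = 0.12949.
T_v = 0.12949 corresponds to the U ≤ 60% branch:
U = √(4T_v/π) = 0.406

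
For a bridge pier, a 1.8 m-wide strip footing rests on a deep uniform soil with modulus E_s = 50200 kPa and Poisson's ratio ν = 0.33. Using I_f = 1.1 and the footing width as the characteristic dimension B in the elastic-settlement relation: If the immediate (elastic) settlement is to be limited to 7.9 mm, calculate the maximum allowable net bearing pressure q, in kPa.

S_e = q·B·(1−ν²)/E_s · I_f  ⇒  q = S_e·E_s / (B·(1−ν²)·I_f).
q = 0.0079 × 50200 / (1.8 × 0.8911 × 1.1) = 224.8 kPa

q ≈ 225 kPa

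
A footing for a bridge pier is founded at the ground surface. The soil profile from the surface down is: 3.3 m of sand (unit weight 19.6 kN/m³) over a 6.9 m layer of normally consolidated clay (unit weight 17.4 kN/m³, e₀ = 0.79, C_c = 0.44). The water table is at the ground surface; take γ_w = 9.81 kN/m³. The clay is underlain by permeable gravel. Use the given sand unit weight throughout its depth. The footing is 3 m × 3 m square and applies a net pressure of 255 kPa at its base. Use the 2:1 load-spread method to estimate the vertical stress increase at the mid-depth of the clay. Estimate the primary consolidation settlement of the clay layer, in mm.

S_c ≈ 255 mm

Mid-depth of clay below the ground surface: z = 3.3 + 6.9/2 = 6.75 m.
Total vertical stress at mid-clay: σ_v = 19.6×3.3 + 17.4×3.45 = 124.71 kPa.
Pore pressure: u = 9.81×(6.75 − 0) = 66.218 kPa.
Initial effective stress: σ'_0 = σ_v − u = 124.71 − 66.218 = 58.492 kPa.
Stress increase at mid-clay by the 2:1 spreading method:
Δσ = qBL/((B+z)(L+z)) = 255×3×3/((3+6.75)(3+6.75)) = 24.142 kPa
Final effective stress: σ'_f = σ'_0 + Δσ = 58.492 + 24.142 = 82.634 kPa.
Normally consolidated clay, so the full stress increment lies on the virgin compression line:
S_c = C_c·H/(1+e₀)·log₁₀(σ'_f/σ'_0) = 0.44×6.9/(1+0.79)×log₁₀(82.634/58.492)
    = 1.6961 × 0.15006 = 0.2545 m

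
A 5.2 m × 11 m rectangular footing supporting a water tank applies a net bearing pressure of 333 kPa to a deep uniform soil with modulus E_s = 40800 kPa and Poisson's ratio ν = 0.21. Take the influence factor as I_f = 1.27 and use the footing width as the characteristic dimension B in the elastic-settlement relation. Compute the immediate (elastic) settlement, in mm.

Immediate (elastic) settlement: S_e = q·B·(1−ν²)/E_s · I_f.
S_e = 333 × 5.2 × (1 − 0.21²) / 40800 × 1.27
    = 333 × 5.2 × 0.9559 / 40800 × 1.27
    = 0.05152 m = 51.52 mm

S_e ≈ 51.5 mm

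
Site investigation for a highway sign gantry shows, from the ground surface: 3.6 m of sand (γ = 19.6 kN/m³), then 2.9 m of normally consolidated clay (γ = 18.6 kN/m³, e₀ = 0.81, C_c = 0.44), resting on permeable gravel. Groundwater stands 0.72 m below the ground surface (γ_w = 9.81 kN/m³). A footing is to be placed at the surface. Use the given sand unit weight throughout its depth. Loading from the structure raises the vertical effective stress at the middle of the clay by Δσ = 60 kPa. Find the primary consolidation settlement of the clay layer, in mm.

S_c ≈ 226 mm

Mid-depth of clay below the ground surface: z = 3.6 + 2.9/2 = 5.05 m.
Total vertical stress at mid-clay: σ_v = 19.6×3.6 + 18.6×1.45 = 97.53 kPa.
Pore pressure: u = 9.81×(5.05 − 0.72) = 42.477 kPa.
Initial effective stress: σ'_0 = σ_v − u = 97.53 − 42.477 = 55.053 kPa.
Final effective stress: σ'_f = σ'_0 + Δσ = 55.053 + 60 = 115.05 kPa.
Normally consolidated clay, so the full stress increment lies on the virgin compression line:
S_c = C_c·H/(1+e₀)·log₁₀(σ'_f/σ'_0) = 0.44×2.9/(1+0.81)×log₁₀(115.05/55.053)
    = 0.70497 × 0.32011 = 0.2257 m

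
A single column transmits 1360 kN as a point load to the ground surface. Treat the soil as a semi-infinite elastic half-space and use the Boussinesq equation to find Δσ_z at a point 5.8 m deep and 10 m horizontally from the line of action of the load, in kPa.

Δσ_z ≈ 0.614 kPa

Boussinesq vertical stress below a point load on an elastic half-space:
Δσ_z = 3P/(2πz²) · [1 + (r/z)²]^(−5/2)
r/z = 10/5.8 = 1.7241; [1+(r/z)²]^(−5/2) = 0.031791.
Δσ_z = 3×1360/(2π×5.8²) × 0.031791 = 19.303 × 0.031791 = 0.6137 kPa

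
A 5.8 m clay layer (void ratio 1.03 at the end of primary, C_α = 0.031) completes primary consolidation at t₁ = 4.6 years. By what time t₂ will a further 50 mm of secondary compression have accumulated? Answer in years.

S_s = C_α·H/(1+e_p)·log₁₀(t₂/t₁) ⇒ log₁₀(t₂/t₁) = S_s·(1+e_p)/(C_α·H).
log₁₀(t₂/t₁) = 0.05 × (1+1.03) / (0.031×5.8) = 0.5645
t₂ = t₁ × 10^0.5645 = 4.6 × 3.669 = 16.88 years

t₂ ≈ 16.9 years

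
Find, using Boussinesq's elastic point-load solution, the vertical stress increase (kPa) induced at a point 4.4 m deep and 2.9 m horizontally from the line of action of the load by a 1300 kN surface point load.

Δσ_z ≈ 13 kPa

Boussinesq vertical stress below a point load on an elastic half-space:
Δσ_z = 3P/(2πz²) · [1 + (r/z)²]^(−5/2)
r/z = 2.9/4.4 = 0.65909; [1+(r/z)²]^(−5/2) = 0.40581.
Δσ_z = 3×1300/(2π×4.4²) × 0.40581 = 32.061 × 0.40581 = 13.01 kPa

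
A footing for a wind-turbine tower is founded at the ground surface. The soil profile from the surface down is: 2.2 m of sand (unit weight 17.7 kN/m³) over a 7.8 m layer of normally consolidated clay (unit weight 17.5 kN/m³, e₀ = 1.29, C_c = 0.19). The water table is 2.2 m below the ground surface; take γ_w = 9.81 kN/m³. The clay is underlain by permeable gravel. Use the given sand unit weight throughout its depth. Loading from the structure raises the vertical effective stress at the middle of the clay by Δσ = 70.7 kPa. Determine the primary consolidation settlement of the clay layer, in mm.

S_c ≈ 198 mm

Mid-depth of clay below the ground surface: z = 2.2 + 7.8/2 = 6.1 m.
Total vertical stress at mid-clay: σ_v = 17.7×2.2 + 17.5×3.9 = 107.19 kPa.
Pore pressure: u = 9.81×(6.1 − 2.2) = 38.259 kPa.
Initial effective stress: σ'_0 = σ_v − u = 107.19 − 38.259 = 68.931 kPa.
Final effective stress: σ'_f = σ'_0 + Δσ = 68.931 + 70.7 = 139.63 kPa.
Normally consolidated clay, so the full stress increment lies on the virgin compression line:
S_c = C_c·H/(1+e₀)·log₁₀(σ'_f/σ'_0) = 0.19×7.8/(1+1.29)×log₁₀(139.63/68.931)
    = 0.64716 × 0.30656 = 0.1984 m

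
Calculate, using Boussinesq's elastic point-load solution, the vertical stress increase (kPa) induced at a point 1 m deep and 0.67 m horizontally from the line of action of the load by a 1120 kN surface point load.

Boussinesq vertical stress below a point load on an elastic half-space:
Δσ_z = 3P/(2πz²) · [1 + (r/z)²]^(−5/2)
r/z = 0.67/1 = 0.67; [1+(r/z)²]^(−5/2) = 0.39573.
Δσ_z = 3×1120/(2π×1²) × 0.39573 = 534.76 × 0.39573 = 211.6 kPa

Δσ_z ≈ 212 kPa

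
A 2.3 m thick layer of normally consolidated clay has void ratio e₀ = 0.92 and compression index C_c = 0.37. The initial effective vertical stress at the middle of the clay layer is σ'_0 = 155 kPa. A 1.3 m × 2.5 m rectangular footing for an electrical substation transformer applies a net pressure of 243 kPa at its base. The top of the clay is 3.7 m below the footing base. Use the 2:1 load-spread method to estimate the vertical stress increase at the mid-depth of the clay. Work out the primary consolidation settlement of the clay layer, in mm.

Mid-depth of clay below the footing base: z = 3.7 + 2.3/2 = 4.85 m.
Stress increase at mid-clay by the 2:1 spreading method:
Δσ = qBL/((B+z)(L+z)) = 243×1.3×2.5/((1.3+4.85)(2.5+4.85)) = 17.471 kPa
Final effective stress: σ'_f = σ'_0 + Δσ = 155 + 17.471 = 172.47 kPa.
Normally consolidated clay, so the full stress increment lies on the virgin compression line:
S_c = C_c·H/(1+e₀)·log₁₀(σ'_f/σ'_0) = 0.37×2.3/(1+0.92)×log₁₀(172.47/155)
    = 0.44323 × 0.046382 = 0.02056 m

S_c ≈ 20.6 mm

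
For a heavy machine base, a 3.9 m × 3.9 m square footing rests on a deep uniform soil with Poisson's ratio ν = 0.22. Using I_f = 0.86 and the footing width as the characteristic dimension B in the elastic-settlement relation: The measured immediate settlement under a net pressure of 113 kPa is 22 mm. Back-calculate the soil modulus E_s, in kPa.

E_s ≈ 16400 kPa

S_e = q·B·(1−ν²)/E_s · I_f  ⇒  E_s = q·B·(1−ν²)·I_f / S_e.
E_s = 113 × 3.9 × 0.9516 × 0.86 / 0.022 = 16390 kPa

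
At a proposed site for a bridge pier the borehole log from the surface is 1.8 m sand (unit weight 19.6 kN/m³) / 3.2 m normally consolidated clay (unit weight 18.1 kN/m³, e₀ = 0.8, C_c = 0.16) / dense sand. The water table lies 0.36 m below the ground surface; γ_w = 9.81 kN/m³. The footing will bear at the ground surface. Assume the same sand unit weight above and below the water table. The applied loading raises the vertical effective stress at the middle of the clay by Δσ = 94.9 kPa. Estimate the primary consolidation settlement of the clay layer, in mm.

Mid-depth of clay below the ground surface: z = 1.8 + 3.2/2 = 3.4 m.
Total vertical stress at mid-clay: σ_v = 19.6×1.8 + 18.1×1.6 = 64.24 kPa.
Pore pressure: u = 9.81×(3.4 − 0.36) = 29.822 kPa.
Initial effective stress: σ'_0 = σ_v − u = 64.24 − 29.822 = 34.418 kPa.
Final effective stress: σ'_f = σ'_0 + Δσ = 34.418 + 94.9 = 129.32 kPa.
Normally consolidated clay, so the full stress increment lies on the virgin compression line:
S_c = C_c·H/(1+e₀)·log₁₀(σ'_f/σ'_0) = 0.16×3.2/(1+0.8)×log₁₀(129.32/34.418)
    = 0.28444 × 0.57488 = 0.1635 m

S_c ≈ 164 mm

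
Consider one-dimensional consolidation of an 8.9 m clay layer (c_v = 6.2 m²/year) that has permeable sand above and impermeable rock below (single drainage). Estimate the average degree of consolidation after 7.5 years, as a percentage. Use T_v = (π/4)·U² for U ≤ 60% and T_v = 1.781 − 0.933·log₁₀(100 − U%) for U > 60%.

Drainage path length: H_d = H = 8.9 m (single drainage).
T_v = c_v·t/H_d² = 6.2×7.5/8.9² = 0.58705.
T_v = 0.58705 corresponds to the U > 60% branch:
U = 1 − 10^((1.781 − T_v)/0.933)/100 = 0.8096

U ≈ 81 %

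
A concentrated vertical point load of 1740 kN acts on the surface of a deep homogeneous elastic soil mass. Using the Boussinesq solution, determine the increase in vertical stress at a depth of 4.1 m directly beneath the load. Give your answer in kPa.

Δσ_z ≈ 49.4 kPa

Boussinesq vertical stress below a point load on an elastic half-space:
Δσ_z = 3P/(2πz²) · [1 + (r/z)²]^(−5/2)
r/z = 0/4.1 = 0; [1+(r/z)²]^(−5/2) = 1.
Δσ_z = 3×1740/(2π×4.1²) × 1 = 49.422 × 1 = 49.42 kPa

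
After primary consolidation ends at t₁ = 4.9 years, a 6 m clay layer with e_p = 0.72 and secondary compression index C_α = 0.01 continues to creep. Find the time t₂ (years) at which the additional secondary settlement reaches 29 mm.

S_s = C_α·H/(1+e_p)·log₁₀(t₂/t₁) ⇒ log₁₀(t₂/t₁) = S_s·(1+e_p)/(C_α·H).
log₁₀(t₂/t₁) = 0.029 × (1+0.72) / (0.01×6) = 0.8313
t₂ = t₁ × 10^0.8313 = 4.9 × 6.782 = 33.23 years

t₂ ≈ 33.2 years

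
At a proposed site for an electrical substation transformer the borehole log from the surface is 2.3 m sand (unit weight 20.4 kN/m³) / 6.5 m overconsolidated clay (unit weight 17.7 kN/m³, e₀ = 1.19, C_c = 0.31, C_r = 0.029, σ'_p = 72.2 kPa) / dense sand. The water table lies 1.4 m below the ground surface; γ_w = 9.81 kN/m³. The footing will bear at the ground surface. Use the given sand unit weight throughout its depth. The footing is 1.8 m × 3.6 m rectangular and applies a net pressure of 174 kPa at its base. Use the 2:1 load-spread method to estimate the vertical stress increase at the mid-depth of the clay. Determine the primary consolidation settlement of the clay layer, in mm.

Mid-depth of clay below the ground surface: z = 2.3 + 6.5/2 = 5.55 m.
Total vertical stress at mid-clay: σ_v = 20.4×2.3 + 17.7×3.25 = 104.44 kPa.
Pore pressure: u = 9.81×(5.55 − 1.4) = 40.712 kPa.
Initial effective stress: σ'_0 = σ_v − u = 104.44 − 40.712 = 63.728 kPa.
Stress increase at mid-clay by the 2:1 spreading method:
Δσ = qBL/((B+z)(L+z)) = 174×1.8×3.6/((1.8+5.55)(3.6+5.55)) = 16.765 kPa
Final effective stress: σ'_f = 63.728 + 16.765 = 80.493 kPa.
σ'_f = 80.493 > σ'_p = 72.2 kPa, so the stress path crosses the preconsolidation pressure — recompression up to σ'_p, then virgin compression beyond:
S_c = H/(1+e₀)·[C_r·log₁₀(σ'_p/σ'_0) + C_c·log₁₀(σ'_f/σ'_p)]
    = 6.5/2.19 × [0.029×log₁₀(72.2/63.728) + 0.31×log₁₀(80.493/72.2)]
    = 2.968 × [0.001572 + 0.014638] = 0.04811 m

S_c ≈ 48.1 mm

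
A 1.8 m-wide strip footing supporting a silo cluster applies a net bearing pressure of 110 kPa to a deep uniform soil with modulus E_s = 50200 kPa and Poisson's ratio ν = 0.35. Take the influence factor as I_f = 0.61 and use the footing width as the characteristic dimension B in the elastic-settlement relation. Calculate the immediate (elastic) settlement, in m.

S_e ≈ 0.00211 m

Immediate (elastic) settlement: S_e = q·B·(1−ν²)/E_s · I_f.
S_e = 110 × 1.8 × (1 − 0.35²) / 50200 × 0.61
    = 110 × 1.8 × 0.8775 / 50200 × 0.61
    = 0.002111 m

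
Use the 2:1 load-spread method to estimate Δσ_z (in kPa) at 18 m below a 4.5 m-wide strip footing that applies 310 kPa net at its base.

By the 2:1 method the load spreads at 1 horizontal : 2 vertical, so at depth z the loaded area has grown by z in each plan dimension:
Δσ = qB/(B+z) = 310×4.5/(4.5+18) = 62 kPa

Δσ_z ≈ 62 kPa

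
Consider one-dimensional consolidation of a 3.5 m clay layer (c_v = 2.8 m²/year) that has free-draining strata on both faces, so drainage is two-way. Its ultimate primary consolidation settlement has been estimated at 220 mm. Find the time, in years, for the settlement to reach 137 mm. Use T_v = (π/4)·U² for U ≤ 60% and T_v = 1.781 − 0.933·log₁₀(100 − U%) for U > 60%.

Drainage path length: H_d = H/2 = 1.75 m (double drainage).
U = S(t)/S_ult = 137/220 = 0.6227.
U > 60%: T_v = 1.781 − 0.933·log₁₀(100 − 62.273) = 0.30998.
t = T_v·H_d²/c_v = 0.30998×1.75²/2.8 = 0.339 years.

t ≈ 0.339 years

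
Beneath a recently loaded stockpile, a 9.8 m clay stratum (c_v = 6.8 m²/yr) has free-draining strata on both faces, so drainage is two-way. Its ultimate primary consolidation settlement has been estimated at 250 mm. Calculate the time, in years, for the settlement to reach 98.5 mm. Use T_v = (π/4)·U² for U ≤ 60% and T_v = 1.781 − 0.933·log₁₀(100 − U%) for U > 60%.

Drainage path length: H_d = H/2 = 4.9 m (double drainage).
U = S(t)/S_ult = 98.5/250 = 0.394.
U ≤ 60%: T_v = (π/4)·U² = (π/4)×0.394² = 0.12192.
t = T_v·H_d²/c_v = 0.12192×4.9²/6.8 = 0.4305 years.

t ≈ 0.43 years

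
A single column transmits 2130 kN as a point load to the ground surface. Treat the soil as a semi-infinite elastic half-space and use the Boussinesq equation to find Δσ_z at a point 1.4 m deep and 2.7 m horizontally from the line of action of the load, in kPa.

Δσ_z ≈ 10.7 kPa

Boussinesq vertical stress below a point load on an elastic half-space:
Δσ_z = 3P/(2πz²) · [1 + (r/z)²]^(−5/2)
r/z = 2.7/1.4 = 1.9286; [1+(r/z)²]^(−5/2) = 0.020667.
Δσ_z = 3×2130/(2π×1.4²) × 0.020667 = 518.88 × 0.020667 = 10.72 kPa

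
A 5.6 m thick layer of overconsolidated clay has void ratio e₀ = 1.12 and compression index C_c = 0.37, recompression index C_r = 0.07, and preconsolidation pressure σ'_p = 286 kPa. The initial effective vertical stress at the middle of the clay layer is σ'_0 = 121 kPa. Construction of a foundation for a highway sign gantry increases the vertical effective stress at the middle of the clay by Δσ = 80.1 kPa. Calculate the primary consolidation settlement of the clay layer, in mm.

Final effective stress: σ'_f = 121 + 80.1 = 201.1 kPa.
σ'_f = 201.1 ≤ σ'_p = 286 kPa, so the clay remains overconsolidated and only the recompression index applies:
S_c = C_r·H/(1+e₀)·log₁₀(σ'_f/σ'_0) = 0.07×5.6/2.12×log₁₀(201.1/121)
    = 0.18491 × 0.22063 = 0.0408 m

S_c ≈ 40.8 mm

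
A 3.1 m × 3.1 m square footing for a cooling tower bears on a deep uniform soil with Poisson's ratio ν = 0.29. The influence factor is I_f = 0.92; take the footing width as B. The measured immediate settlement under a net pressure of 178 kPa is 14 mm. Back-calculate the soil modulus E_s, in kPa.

S_e = q·B·(1−ν²)/E_s · I_f  ⇒  E_s = q·B·(1−ν²)·I_f / S_e.
E_s = 178 × 3.1 × 0.9159 × 0.92 / 0.014 = 33210 kPa

E_s ≈ 33200 kPa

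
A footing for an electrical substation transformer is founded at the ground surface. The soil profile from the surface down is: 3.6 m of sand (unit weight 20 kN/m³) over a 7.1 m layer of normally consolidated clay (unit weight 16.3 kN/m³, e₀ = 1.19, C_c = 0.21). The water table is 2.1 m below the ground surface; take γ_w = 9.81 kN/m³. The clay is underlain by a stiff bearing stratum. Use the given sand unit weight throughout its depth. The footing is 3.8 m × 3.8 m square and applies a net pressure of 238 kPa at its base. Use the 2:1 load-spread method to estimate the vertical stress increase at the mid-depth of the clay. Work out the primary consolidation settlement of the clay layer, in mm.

Mid-depth of clay below the ground surface: z = 3.6 + 7.1/2 = 7.15 m.
Total vertical stress at mid-clay: σ_v = 20×3.6 + 16.3×3.55 = 129.87 kPa.
Pore pressure: u = 9.81×(7.15 − 2.1) = 49.541 kPa.
Initial effective stress: σ'_0 = σ_v − u = 129.87 − 49.541 = 80.329 kPa.
Stress increase at mid-clay by the 2:1 spreading method:
Δσ = qBL/((B+z)(L+z)) = 238×3.8×3.8/((3.8+7.15)(3.8+7.15)) = 28.663 kPa
Final effective stress: σ'_f = σ'_0 + Δσ = 80.329 + 28.663 = 108.99 kPa.
Normally consolidated clay, so the full stress increment lies on the virgin compression line:
S_c = C_c·H/(1+e₀)·log₁₀(σ'_f/σ'_0) = 0.21×7.1/(1+1.19)×log₁₀(108.99/80.329)
    = 0.68082 × 0.13251 = 0.09022 m

S_c ≈ 90.2 mm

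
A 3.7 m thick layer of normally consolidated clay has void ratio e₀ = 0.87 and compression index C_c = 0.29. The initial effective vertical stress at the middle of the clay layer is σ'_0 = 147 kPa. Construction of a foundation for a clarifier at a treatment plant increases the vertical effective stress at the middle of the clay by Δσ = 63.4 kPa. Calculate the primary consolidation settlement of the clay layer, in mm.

Final effective stress: σ'_f = σ'_0 + Δσ = 147 + 63.4 = 210.4 kPa.
Normally consolidated clay, so the full stress increment lies on the virgin compression line:
S_c = C_c·H/(1+e₀)·log₁₀(σ'_f/σ'_0) = 0.29×3.7/(1+0.87)×log₁₀(210.4/147)
    = 0.5738 × 0.15573 = 0.08936 m

S_c ≈ 89.4 mm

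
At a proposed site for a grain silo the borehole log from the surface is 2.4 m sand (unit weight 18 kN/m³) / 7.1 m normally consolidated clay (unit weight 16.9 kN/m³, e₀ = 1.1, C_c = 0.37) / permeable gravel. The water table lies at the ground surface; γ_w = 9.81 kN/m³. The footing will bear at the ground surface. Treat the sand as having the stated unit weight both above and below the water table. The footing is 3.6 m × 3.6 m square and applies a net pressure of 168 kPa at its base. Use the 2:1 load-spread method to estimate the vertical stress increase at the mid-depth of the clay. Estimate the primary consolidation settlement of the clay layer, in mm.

Mid-depth of clay below the ground surface: z = 2.4 + 7.1/2 = 5.95 m.
Total vertical stress at mid-clay: σ_v = 18×2.4 + 16.9×3.55 = 103.19 kPa.
Pore pressure: u = 9.81×(5.95 − 0) = 58.37 kPa.
Initial effective stress: σ'_0 = σ_v − u = 103.19 − 58.37 = 44.82 kPa.
Stress increase at mid-clay by the 2:1 spreading method:
Δσ = qBL/((B+z)(L+z)) = 168×3.6×3.6/((3.6+5.95)(3.6+5.95)) = 23.873 kPa
Final effective stress: σ'_f = σ'_0 + Δσ = 44.82 + 23.873 = 68.693 kPa.
Normally consolidated clay, so the full stress increment lies on the virgin compression line:
S_c = C_c·H/(1+e₀)·log₁₀(σ'_f/σ'_0) = 0.37×7.1/(1+1.1)×log₁₀(68.693/44.82)
    = 1.251 × 0.18544 = 0.232 m

S_c ≈ 232 mm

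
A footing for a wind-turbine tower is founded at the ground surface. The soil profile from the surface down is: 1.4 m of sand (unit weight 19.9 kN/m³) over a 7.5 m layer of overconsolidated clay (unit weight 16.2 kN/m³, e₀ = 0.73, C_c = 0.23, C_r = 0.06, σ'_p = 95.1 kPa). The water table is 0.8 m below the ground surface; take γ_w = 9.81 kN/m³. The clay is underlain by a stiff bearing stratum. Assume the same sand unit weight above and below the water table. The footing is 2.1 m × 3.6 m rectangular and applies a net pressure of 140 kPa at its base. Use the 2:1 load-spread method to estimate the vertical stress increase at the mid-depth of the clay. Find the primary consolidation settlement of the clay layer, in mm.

S_c ≈ 35 mm

Mid-depth of clay below the ground surface: z = 1.4 + 7.5/2 = 5.15 m.
Total vertical stress at mid-clay: σ_v = 19.9×1.4 + 16.2×3.75 = 88.61 kPa.
Pore pressure: u = 9.81×(5.15 − 0.8) = 42.673 kPa.
Initial effective stress: σ'_0 = σ_v − u = 88.61 − 42.673 = 45.937 kPa.
Stress increase at mid-clay by the 2:1 spreading method:
Δσ = qBL/((B+z)(L+z)) = 140×2.1×3.6/((2.1+5.15)(3.6+5.15)) = 16.684 kPa
Final effective stress: σ'_f = 45.937 + 16.684 = 62.621 kPa.
σ'_f = 62.621 ≤ σ'_p = 95.1 kPa, so the clay remains overconsolidated and only the recompression index applies:
S_c = C_r·H/(1+e₀)·log₁₀(σ'_f/σ'_0) = 0.06×7.5/1.73×log₁₀(62.621/45.937)
    = 0.26012 × 0.13456 = 0.035 m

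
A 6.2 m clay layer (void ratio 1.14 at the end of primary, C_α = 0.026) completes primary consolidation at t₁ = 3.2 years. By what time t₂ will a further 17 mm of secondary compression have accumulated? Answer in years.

t₂ ≈ 5.38 years

S_s = C_α·H/(1+e_p)·log₁₀(t₂/t₁) ⇒ log₁₀(t₂/t₁) = S_s·(1+e_p)/(C_α·H).
log₁₀(t₂/t₁) = 0.017 × (1+1.14) / (0.026×6.2) = 0.2257
t₂ = t₁ × 10^0.2257 = 3.2 × 1.681 = 5.381 years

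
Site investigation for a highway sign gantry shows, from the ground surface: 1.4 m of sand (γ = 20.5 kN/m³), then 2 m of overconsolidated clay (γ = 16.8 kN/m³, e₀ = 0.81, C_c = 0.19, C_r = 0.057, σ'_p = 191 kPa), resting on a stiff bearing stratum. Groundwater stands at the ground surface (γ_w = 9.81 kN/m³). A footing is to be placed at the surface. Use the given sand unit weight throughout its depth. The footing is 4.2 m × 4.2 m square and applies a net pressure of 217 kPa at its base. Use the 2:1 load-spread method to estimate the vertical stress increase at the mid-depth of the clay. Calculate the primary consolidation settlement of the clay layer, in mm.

S_c ≈ 44 mm

Mid-depth of clay below the ground surface: z = 1.4 + 2/2 = 2.4 m.
Total vertical stress at mid-clay: σ_v = 20.5×1.4 + 16.8×1 = 45.5 kPa.
Pore pressure: u = 9.81×(2.4 − 0) = 23.544 kPa.
Initial effective stress: σ'_0 = σ_v − u = 45.5 − 23.544 = 21.956 kPa.
Stress increase at mid-clay by the 2:1 spreading method:
Δσ = qBL/((B+z)(L+z)) = 217×4.2×4.2/((4.2+2.4)(4.2+2.4)) = 87.876 kPa
Final effective stress: σ'_f = 21.956 + 87.876 = 109.83 kPa.
σ'_f = 109.83 ≤ σ'_p = 191 kPa, so the clay remains overconsolidated and only the recompression index applies:
S_c = C_r·H/(1+e₀)·log₁₀(σ'_f/σ'_0) = 0.057×2/1.81×log₁₀(109.83/21.956)
    = 0.062985 × 0.69917 = 0.04404 m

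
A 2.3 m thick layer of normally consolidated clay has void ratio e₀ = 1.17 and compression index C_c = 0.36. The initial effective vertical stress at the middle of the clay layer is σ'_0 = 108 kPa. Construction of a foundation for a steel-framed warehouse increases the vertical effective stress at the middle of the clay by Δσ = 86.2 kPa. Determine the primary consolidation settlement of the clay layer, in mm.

S_c ≈ 97.2 mm

Final effective stress: σ'_f = σ'_0 + Δσ = 108 + 86.2 = 194.2 kPa.
Normally consolidated clay, so the full stress increment lies on the virgin compression line:
S_c = C_c·H/(1+e₀)·log₁₀(σ'_f/σ'_0) = 0.36×2.3/(1+1.17)×log₁₀(194.2/108)
    = 0.38157 × 0.25483 = 0.09724 m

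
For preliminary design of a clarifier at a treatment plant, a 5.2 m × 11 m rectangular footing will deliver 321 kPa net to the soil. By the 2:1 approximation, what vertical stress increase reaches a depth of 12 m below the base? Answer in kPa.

Δσ_z ≈ 46.4 kPa

By the 2:1 method the load spreads at 1 horizontal : 2 vertical, so at depth z the loaded area has grown by z in each plan dimension:
Δσ = qBL/((B+z)(L+z)) = 321×5.2×11/((5.2+12)(11+12)) = 46.414 kPa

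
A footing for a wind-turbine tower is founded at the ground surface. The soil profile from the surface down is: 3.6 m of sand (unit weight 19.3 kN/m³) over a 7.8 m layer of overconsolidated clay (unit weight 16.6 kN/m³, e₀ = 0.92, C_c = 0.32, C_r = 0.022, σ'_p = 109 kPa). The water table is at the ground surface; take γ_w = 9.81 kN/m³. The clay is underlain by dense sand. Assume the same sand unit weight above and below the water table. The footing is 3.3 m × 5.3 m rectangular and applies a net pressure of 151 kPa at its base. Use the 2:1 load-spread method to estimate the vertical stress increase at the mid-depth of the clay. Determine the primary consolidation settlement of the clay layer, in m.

Mid-depth of clay below the ground surface: z = 3.6 + 7.8/2 = 7.5 m.
Total vertical stress at mid-clay: σ_v = 19.3×3.6 + 16.6×3.9 = 134.22 kPa.
Pore pressure: u = 9.81×(7.5 − 0) = 73.575 kPa.
Initial effective stress: σ'_0 = σ_v − u = 134.22 − 73.575 = 60.645 kPa.
Stress increase at mid-clay by the 2:1 spreading method:
Δσ = qBL/((B+z)(L+z)) = 151×3.3×5.3/((3.3+7.5)(5.3+7.5)) = 19.104 kPa
Final effective stress: σ'_f = 60.645 + 19.104 = 79.749 kPa.
σ'_f = 79.749 ≤ σ'_p = 109 kPa, so the clay remains overconsolidated and only the recompression index applies:
S_c = C_r·H/(1+e₀)·log₁₀(σ'_f/σ'_0) = 0.022×7.8/1.92×log₁₀(79.749/60.645)
    = 0.089375 × 0.11893 = 0.01063 m

S_c ≈ 0.0106 m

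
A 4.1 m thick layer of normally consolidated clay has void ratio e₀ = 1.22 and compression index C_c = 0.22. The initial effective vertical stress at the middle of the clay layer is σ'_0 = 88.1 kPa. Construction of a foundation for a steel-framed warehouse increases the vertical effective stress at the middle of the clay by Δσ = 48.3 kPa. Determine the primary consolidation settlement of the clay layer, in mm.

Final effective stress: σ'_f = σ'_0 + Δσ = 88.1 + 48.3 = 136.4 kPa.
Normally consolidated clay, so the full stress increment lies on the virgin compression line:
S_c = C_c·H/(1+e₀)·log₁₀(σ'_f/σ'_0) = 0.22×4.1/(1+1.22)×log₁₀(136.4/88.1)
    = 0.40631 × 0.18984 = 0.07713 m

S_c ≈ 77.1 mm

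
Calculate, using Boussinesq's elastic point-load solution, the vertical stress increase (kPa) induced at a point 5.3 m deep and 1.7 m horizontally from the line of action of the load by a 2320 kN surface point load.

Δσ_z ≈ 30.9 kPa

Boussinesq vertical stress below a point load on an elastic half-space:
Δσ_z = 3P/(2πz²) · [1 + (r/z)²]^(−5/2)
r/z = 1.7/5.3 = 0.32075; [1+(r/z)²]^(−5/2) = 0.78285.
Δσ_z = 3×2320/(2π×5.3²) × 0.78285 = 39.435 × 0.78285 = 30.87 kPa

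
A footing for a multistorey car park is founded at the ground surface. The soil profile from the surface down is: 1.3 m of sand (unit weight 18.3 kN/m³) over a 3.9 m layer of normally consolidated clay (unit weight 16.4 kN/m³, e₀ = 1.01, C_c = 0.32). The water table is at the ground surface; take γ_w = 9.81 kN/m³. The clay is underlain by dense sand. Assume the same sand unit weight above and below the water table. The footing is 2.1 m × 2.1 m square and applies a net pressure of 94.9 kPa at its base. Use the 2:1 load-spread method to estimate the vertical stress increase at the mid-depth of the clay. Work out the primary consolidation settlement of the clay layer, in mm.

S_c ≈ 129 mm

Mid-depth of clay below the ground surface: z = 1.3 + 3.9/2 = 3.25 m.
Total vertical stress at mid-clay: σ_v = 18.3×1.3 + 16.4×1.95 = 55.77 kPa.
Pore pressure: u = 9.81×(3.25 − 0) = 31.883 kPa.
Initial effective stress: σ'_0 = σ_v − u = 55.77 − 31.883 = 23.887 kPa.
Stress increase at mid-clay by the 2:1 spreading method:
Δσ = qBL/((B+z)(L+z)) = 94.9×2.1×2.1/((2.1+3.25)(2.1+3.25)) = 14.622 kPa
Final effective stress: σ'_f = σ'_0 + Δσ = 23.887 + 14.622 = 38.509 kPa.
Normally consolidated clay, so the full stress increment lies on the virgin compression line:
S_c = C_c·H/(1+e₀)·log₁₀(σ'_f/σ'_0) = 0.32×3.9/(1+1.01)×log₁₀(38.509/23.887)
    = 0.6209 × 0.2074 = 0.1288 m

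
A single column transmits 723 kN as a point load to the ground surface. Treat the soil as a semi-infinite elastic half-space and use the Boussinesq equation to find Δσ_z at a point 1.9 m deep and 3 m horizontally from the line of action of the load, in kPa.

Δσ_z ≈ 4.19 kPa

Boussinesq vertical stress below a point load on an elastic half-space:
Δσ_z = 3P/(2πz²) · [1 + (r/z)²]^(−5/2)
r/z = 3/1.9 = 1.5789; [1+(r/z)²]^(−5/2) = 0.043851.
Δσ_z = 3×723/(2π×1.9²) × 0.043851 = 95.625 × 0.043851 = 4.193 kPa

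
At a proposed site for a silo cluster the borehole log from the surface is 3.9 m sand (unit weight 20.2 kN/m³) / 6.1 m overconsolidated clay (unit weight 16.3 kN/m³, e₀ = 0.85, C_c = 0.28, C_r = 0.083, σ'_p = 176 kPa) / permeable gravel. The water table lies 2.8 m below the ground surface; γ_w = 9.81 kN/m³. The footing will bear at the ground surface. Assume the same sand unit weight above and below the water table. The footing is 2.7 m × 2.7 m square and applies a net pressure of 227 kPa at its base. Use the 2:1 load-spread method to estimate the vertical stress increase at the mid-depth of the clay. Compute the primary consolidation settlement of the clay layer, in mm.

S_c ≈ 21.9 mm

Mid-depth of clay below the ground surface: z = 3.9 + 6.1/2 = 6.95 m.
Total vertical stress at mid-clay: σ_v = 20.2×3.9 + 16.3×3.05 = 128.5 kPa.
Pore pressure: u = 9.81×(6.95 − 2.8) = 40.712 kPa.
Initial effective stress: σ'_0 = σ_v − u = 128.5 − 40.712 = 87.788 kPa.
Stress increase at mid-clay by the 2:1 spreading method:
Δσ = qBL/((B+z)(L+z)) = 227×2.7×2.7/((2.7+6.95)(2.7+6.95)) = 17.77 kPa
Final effective stress: σ'_f = 87.788 + 17.77 = 105.56 kPa.
σ'_f = 105.56 ≤ σ'_p = 176 kPa, so the clay remains overconsolidated and only the recompression index applies:
S_c = C_r·H/(1+e₀)·log₁₀(σ'_f/σ'_0) = 0.083×6.1/1.85×log₁₀(105.56/87.788)
    = 0.27368 × 0.080064 = 0.02191 m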